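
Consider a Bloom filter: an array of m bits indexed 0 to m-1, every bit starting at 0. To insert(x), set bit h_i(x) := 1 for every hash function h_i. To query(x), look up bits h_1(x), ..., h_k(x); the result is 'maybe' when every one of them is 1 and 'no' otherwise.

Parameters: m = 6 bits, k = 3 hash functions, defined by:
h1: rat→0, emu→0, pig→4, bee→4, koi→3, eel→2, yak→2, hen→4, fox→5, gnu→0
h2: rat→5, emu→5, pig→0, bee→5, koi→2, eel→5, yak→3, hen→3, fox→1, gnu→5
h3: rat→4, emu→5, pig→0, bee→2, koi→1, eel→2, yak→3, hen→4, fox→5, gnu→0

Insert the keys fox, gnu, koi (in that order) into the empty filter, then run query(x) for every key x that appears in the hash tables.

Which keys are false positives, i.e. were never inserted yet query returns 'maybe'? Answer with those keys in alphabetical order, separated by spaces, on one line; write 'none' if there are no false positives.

Answer: eel emu yak

Derivation:
Start: bits=000000
After insert 'fox': sets bits 1 5 -> bits=010001
After insert 'gnu': sets bits 0 5 -> bits=110001
After insert 'koi': sets bits 1 2 3 -> bits=111101
Not inserted: bee eel emu hen pig rat yak — query each against bits=111101:
query bee: checks bit2=1, bit4=0, bit5=1 (has a 0) -> no => not a false positive
query eel: checks bit2=1, bit5=1 (all 1) -> maybe => FALSE POSITIVE
query emu: checks bit0=1, bit5=1 (all 1) -> maybe => FALSE POSITIVE
query hen: checks bit3=1, bit4=0 (has a 0) -> no => not a false positive
query pig: checks bit0=1, bit4=0 (has a 0) -> no => not a false positive
query rat: checks bit0=1, bit4=0, bit5=1 (has a 0) -> no => not a false positive
query yak: checks bit2=1, bit3=1 (all 1) -> maybe => FALSE POSITIVE
False positives (alphabetical): eel emu yak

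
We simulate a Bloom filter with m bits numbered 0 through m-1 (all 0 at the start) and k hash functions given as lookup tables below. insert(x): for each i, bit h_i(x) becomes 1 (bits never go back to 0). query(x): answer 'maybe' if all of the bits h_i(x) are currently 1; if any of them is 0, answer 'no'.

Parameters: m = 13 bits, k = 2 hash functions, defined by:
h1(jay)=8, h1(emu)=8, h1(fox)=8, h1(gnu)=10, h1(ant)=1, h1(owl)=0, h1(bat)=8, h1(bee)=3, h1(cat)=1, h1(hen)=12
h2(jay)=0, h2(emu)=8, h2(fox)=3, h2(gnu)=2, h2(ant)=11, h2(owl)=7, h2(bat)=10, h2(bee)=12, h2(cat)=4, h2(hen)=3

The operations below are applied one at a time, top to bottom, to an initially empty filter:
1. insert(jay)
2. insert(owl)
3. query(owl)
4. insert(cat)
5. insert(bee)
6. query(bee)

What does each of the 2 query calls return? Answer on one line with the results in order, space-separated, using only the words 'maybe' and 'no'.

Start: bits=0000000000000
Op 1: insert jay -> sets bits 0 8 -> bits=1000000010000
Op 2: insert owl -> sets bits 0 7 -> bits=1000000110000
Op 3: query owl -> checks bit0=1, bit7=1 (all 1) -> maybe
Op 4: insert cat -> sets bits 1 4 -> bits=1100100110000
Op 5: insert bee -> sets bits 3 12 -> bits=1101100110001
Op 6: query bee -> checks bit3=1, bit12=1 (all 1) -> maybe
Query results in order: maybe maybe

Answer: maybe maybe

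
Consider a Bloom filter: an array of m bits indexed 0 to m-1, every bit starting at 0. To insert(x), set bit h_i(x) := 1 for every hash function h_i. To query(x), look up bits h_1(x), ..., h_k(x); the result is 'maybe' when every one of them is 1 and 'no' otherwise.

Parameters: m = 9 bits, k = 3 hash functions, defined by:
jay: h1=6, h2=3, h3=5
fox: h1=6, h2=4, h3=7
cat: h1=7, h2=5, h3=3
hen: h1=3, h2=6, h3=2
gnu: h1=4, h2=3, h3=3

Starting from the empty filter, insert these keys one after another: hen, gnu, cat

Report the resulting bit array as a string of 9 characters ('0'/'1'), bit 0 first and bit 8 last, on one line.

Start: bits=000000000
After insert 'hen': sets bits 2 3 6 -> bits=001100100
After insert 'gnu': sets bits 3 4 -> bits=001110100
After insert 'cat': sets bits 3 5 7 -> bits=001111110

Answer: 001111110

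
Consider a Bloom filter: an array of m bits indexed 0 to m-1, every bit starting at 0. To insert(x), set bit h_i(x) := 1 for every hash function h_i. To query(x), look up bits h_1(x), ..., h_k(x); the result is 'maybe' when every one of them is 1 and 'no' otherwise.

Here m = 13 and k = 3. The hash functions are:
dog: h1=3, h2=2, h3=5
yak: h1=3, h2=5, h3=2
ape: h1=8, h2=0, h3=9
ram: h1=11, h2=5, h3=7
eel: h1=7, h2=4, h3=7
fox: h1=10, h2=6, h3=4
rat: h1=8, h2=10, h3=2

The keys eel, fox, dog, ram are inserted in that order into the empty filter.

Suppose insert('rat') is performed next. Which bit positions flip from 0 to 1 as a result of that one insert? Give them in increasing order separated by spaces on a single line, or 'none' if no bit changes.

Start: bits=0000000000000
After insert 'eel': sets bits 4 7 -> bits=0000100100000
After insert 'fox': sets bits 4 6 10 -> bits=0000101100100
After insert 'dog': sets bits 2 3 5 -> bits=0011111100100
After insert 'ram': sets bits 5 7 11 -> bits=0011111100110
insert 'rat' would touch bits 2 8 10; currently bit2=1, bit8=0, bit10=1
Bits that are 0 among those (would change 0->1): 8

Answer: 8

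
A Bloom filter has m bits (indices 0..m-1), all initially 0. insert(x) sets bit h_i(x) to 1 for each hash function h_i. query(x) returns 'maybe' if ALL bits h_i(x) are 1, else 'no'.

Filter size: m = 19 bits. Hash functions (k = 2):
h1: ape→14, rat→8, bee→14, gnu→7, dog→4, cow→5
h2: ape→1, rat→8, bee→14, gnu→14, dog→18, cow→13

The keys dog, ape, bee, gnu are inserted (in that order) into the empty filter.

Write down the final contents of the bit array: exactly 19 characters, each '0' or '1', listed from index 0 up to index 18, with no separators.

Start: bits=0000000000000000000
After insert 'dog': sets bits 4 18 -> bits=0000100000000000001
After insert 'ape': sets bits 1 14 -> bits=0100100000000010001
After insert 'bee': sets bits 14 -> bits=0100100000000010001
After insert 'gnu': sets bits 7 14 -> bits=0100100100000010001

Answer: 0100100100000010001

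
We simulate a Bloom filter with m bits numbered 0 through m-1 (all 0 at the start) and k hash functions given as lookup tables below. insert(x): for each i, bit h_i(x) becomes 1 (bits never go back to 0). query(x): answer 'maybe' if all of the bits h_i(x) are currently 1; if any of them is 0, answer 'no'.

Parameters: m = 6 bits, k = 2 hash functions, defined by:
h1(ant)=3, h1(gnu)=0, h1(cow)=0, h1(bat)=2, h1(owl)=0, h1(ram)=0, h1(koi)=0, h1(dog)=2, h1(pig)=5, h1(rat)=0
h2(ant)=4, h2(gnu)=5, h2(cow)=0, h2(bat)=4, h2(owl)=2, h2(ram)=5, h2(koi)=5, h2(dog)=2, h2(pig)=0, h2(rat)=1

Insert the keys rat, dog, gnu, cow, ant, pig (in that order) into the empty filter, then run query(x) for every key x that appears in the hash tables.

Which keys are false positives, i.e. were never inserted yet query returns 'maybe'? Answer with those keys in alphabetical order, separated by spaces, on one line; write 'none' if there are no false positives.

Start: bits=000000
After insert 'rat': sets bits 0 1 -> bits=110000
After insert 'dog': sets bits 2 -> bits=111000
After insert 'gnu': sets bits 0 5 -> bits=111001
After insert 'cow': sets bits 0 -> bits=111001
After insert 'ant': sets bits 3 4 -> bits=111111
After insert 'pig': sets bits 0 5 -> bits=111111
Not inserted: bat koi owl ram — query each against bits=111111:
query bat: checks bit2=1, bit4=1 (all 1) -> maybe => FALSE POSITIVE
query koi: checks bit0=1, bit5=1 (all 1) -> maybe => FALSE POSITIVE
query owl: checks bit0=1, bit2=1 (all 1) -> maybe => FALSE POSITIVE
query ram: checks bit0=1, bit5=1 (all 1) -> maybe => FALSE POSITIVE
False positives (alphabetical): bat koi owl ram

Answer: bat koi owl ram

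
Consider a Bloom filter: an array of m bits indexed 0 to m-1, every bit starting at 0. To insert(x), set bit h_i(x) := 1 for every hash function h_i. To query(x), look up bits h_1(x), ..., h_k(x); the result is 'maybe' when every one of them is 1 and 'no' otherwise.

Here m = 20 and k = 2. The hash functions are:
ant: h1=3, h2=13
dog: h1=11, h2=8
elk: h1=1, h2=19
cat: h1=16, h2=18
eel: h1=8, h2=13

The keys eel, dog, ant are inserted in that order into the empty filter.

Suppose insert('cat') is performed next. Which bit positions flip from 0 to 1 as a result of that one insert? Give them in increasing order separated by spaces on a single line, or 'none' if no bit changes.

Start: bits=00000000000000000000
After insert 'eel': sets bits 8 13 -> bits=00000000100001000000
After insert 'dog': sets bits 8 11 -> bits=00000000100101000000
After insert 'ant': sets bits 3 13 -> bits=00010000100101000000
insert 'cat' would touch bits 16 18; currently bit16=0, bit18=0
Bits that are 0 among those (would change 0->1): 16 18

Answer: 16 18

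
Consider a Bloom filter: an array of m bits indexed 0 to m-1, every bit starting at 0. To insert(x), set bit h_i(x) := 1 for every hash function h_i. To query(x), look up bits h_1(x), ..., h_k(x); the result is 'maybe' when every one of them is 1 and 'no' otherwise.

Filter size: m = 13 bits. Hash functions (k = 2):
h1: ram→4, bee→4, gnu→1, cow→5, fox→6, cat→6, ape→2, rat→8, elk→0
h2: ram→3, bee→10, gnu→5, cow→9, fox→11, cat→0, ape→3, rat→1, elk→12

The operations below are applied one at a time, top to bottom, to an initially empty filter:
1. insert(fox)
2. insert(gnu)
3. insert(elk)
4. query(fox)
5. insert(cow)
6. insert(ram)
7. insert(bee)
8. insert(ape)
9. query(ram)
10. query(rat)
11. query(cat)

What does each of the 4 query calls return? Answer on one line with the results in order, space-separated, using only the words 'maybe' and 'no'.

Start: bits=0000000000000
Op 1: insert fox -> sets bits 6 11 -> bits=0000001000010
Op 2: insert gnu -> sets bits 1 5 -> bits=0100011000010
Op 3: insert elk -> sets bits 0 12 -> bits=1100011000011
Op 4: query fox -> checks bit6=1, bit11=1 (all 1) -> maybe
Op 5: insert cow -> sets bits 5 9 -> bits=1100011001011
Op 6: insert ram -> sets bits 3 4 -> bits=1101111001011
Op 7: insert bee -> sets bits 4 10 -> bits=1101111001111
Op 8: insert ape -> sets bits 2 3 -> bits=1111111001111
Op 9: query ram -> checks bit3=1, bit4=1 (all 1) -> maybe
Op 10: query rat -> checks bit1=1, bit8=0 (has a 0) -> no
Op 11: query cat -> checks bit0=1, bit6=1 (all 1) -> maybe
Query results in order: maybe maybe no maybe

Answer: maybe maybe no maybe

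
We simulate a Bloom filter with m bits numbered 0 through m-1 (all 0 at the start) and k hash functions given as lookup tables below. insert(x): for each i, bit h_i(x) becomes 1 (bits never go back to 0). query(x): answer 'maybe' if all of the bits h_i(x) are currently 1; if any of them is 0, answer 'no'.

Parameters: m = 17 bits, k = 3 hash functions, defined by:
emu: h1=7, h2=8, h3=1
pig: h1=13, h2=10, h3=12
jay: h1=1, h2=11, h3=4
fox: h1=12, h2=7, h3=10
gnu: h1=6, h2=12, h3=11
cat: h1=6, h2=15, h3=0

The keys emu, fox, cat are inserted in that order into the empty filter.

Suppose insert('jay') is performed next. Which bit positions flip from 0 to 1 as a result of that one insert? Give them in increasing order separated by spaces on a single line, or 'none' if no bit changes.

Answer: 4 11

Derivation:
Start: bits=00000000000000000
After insert 'emu': sets bits 1 7 8 -> bits=01000001100000000
After insert 'fox': sets bits 7 10 12 -> bits=01000001101010000
After insert 'cat': sets bits 0 6 15 -> bits=11000011101010010
insert 'jay' would touch bits 1 4 11; currently bit1=1, bit4=0, bit11=0
Bits that are 0 among those (would change 0->1): 4 11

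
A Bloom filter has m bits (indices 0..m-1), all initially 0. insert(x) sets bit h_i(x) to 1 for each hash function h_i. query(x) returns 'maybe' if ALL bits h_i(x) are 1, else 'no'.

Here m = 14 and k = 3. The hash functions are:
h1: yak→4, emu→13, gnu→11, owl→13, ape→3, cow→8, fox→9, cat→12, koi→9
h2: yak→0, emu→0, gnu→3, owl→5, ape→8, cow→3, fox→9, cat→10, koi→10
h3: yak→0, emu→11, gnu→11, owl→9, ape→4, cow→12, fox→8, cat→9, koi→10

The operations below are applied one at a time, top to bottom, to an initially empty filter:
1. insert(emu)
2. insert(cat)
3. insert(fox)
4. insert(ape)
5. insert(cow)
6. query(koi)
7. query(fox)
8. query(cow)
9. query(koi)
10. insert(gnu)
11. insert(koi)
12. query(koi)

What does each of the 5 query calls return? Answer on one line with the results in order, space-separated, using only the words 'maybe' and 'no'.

Start: bits=00000000000000
Op 1: insert emu -> sets bits 0 11 13 -> bits=10000000000101
Op 2: insert cat -> sets bits 9 10 12 -> bits=10000000011111
Op 3: insert fox -> sets bits 8 9 -> bits=10000000111111
Op 4: insert ape -> sets bits 3 4 8 -> bits=10011000111111
Op 5: insert cow -> sets bits 3 8 12 -> bits=10011000111111
Op 6: query koi -> checks bit9=1, bit10=1 (all 1) -> maybe
Op 7: query fox -> checks bit8=1, bit9=1 (all 1) -> maybe
Op 8: query cow -> checks bit3=1, bit8=1, bit12=1 (all 1) -> maybe
Op 9: query koi -> checks bit9=1, bit10=1 (all 1) -> maybe
Op 10: insert gnu -> sets bits 3 11 -> bits=10011000111111
Op 11: insert koi -> sets bits 9 10 -> bits=10011000111111
Op 12: query koi -> checks bit9=1, bit10=1 (all 1) -> maybe
Query results in order: maybe maybe maybe maybe maybe

Answer: maybe maybe maybe maybe maybe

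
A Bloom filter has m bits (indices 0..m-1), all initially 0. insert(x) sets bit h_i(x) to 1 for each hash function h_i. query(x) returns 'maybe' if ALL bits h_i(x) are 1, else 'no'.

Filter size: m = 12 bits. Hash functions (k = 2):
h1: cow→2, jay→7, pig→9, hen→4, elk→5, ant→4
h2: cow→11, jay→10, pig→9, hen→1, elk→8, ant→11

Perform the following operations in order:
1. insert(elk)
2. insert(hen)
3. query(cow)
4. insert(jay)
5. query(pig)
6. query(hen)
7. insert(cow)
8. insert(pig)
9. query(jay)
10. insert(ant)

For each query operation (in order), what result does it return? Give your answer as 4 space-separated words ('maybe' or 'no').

Answer: no no maybe maybe

Derivation:
Start: bits=000000000000
Op 1: insert elk -> sets bits 5 8 -> bits=000001001000
Op 2: insert hen -> sets bits 1 4 -> bits=010011001000
Op 3: query cow -> checks bit2=0, bit11=0 (has a 0) -> no
Op 4: insert jay -> sets bits 7 10 -> bits=010011011010
Op 5: query pig -> checks bit9=0 (has a 0) -> no
Op 6: query hen -> checks bit1=1, bit4=1 (all 1) -> maybe
Op 7: insert cow -> sets bits 2 11 -> bits=011011011011
Op 8: insert pig -> sets bits 9 -> bits=011011011111
Op 9: query jay -> checks bit7=1, bit10=1 (all 1) -> maybe
Op 10: insert ant -> sets bits 4 11 -> bits=011011011111
Query results in order: no no maybe maybe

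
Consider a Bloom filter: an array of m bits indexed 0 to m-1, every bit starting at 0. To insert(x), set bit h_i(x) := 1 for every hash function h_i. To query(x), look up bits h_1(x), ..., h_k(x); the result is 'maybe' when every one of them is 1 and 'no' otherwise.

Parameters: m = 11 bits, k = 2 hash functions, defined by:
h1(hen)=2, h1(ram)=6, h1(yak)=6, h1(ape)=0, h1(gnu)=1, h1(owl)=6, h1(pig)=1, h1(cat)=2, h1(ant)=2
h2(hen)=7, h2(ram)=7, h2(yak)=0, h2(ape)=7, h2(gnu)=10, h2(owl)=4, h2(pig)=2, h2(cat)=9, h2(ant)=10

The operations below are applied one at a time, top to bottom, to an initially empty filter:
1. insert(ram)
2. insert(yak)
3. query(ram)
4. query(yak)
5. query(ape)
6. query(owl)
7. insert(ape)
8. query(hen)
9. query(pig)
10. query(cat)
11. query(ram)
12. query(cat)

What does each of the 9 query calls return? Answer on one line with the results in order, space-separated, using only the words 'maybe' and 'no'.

Answer: maybe maybe maybe no no no no maybe no

Derivation:
Start: bits=00000000000
Op 1: insert ram -> sets bits 6 7 -> bits=00000011000
Op 2: insert yak -> sets bits 0 6 -> bits=10000011000
Op 3: query ram -> checks bit6=1, bit7=1 (all 1) -> maybe
Op 4: query yak -> checks bit0=1, bit6=1 (all 1) -> maybe
Op 5: query ape -> checks bit0=1, bit7=1 (all 1) -> maybe
Op 6: query owl -> checks bit4=0, bit6=1 (has a 0) -> no
Op 7: insert ape -> sets bits 0 7 -> bits=10000011000
Op 8: query hen -> checks bit2=0, bit7=1 (has a 0) -> no
Op 9: query pig -> checks bit1=0, bit2=0 (has a 0) -> no
Op 10: query cat -> checks bit2=0, bit9=0 (has a 0) -> no
Op 11: query ram -> checks bit6=1, bit7=1 (all 1) -> maybe
Op 12: query cat -> checks bit2=0, bit9=0 (has a 0) -> no
Query results in order: maybe maybe maybe no no no no maybe no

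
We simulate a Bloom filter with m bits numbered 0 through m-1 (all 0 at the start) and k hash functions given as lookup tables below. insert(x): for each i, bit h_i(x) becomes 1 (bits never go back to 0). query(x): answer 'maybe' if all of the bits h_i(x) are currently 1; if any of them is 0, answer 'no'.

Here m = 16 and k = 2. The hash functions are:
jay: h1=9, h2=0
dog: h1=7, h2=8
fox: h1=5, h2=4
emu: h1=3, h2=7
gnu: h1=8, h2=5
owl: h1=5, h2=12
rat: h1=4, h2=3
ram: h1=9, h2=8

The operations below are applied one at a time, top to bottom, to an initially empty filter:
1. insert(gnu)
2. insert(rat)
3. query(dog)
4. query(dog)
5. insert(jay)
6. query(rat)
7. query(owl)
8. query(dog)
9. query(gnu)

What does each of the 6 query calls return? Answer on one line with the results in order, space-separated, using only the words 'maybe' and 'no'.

Start: bits=0000000000000000
Op 1: insert gnu -> sets bits 5 8 -> bits=0000010010000000
Op 2: insert rat -> sets bits 3 4 -> bits=0001110010000000
Op 3: query dog -> checks bit7=0, bit8=1 (has a 0) -> no
Op 4: query dog -> checks bit7=0, bit8=1 (has a 0) -> no
Op 5: insert jay -> sets bits 0 9 -> bits=1001110011000000
Op 6: query rat -> checks bit3=1, bit4=1 (all 1) -> maybe
Op 7: query owl -> checks bit5=1, bit12=0 (has a 0) -> no
Op 8: query dog -> checks bit7=0, bit8=1 (has a 0) -> no
Op 9: query gnu -> checks bit5=1, bit8=1 (all 1) -> maybe
Query results in order: no no maybe no no maybe

Answer: no no maybe no no maybe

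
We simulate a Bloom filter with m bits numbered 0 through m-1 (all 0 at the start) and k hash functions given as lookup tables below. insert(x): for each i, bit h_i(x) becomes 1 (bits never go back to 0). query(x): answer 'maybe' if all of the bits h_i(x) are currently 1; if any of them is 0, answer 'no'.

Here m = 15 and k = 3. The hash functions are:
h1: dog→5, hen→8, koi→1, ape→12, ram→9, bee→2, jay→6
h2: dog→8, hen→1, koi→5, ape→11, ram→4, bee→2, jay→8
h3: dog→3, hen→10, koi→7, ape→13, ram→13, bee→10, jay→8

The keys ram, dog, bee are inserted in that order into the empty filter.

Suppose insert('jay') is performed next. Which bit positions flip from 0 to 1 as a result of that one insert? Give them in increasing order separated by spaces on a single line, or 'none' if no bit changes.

Answer: 6

Derivation:
Start: bits=000000000000000
After insert 'ram': sets bits 4 9 13 -> bits=000010000100010
After insert 'dog': sets bits 3 5 8 -> bits=000111001100010
After insert 'bee': sets bits 2 10 -> bits=001111001110010
insert 'jay' would touch bits 6 8; currently bit6=0, bit8=1
Bits that are 0 among those (would change 0->1): 6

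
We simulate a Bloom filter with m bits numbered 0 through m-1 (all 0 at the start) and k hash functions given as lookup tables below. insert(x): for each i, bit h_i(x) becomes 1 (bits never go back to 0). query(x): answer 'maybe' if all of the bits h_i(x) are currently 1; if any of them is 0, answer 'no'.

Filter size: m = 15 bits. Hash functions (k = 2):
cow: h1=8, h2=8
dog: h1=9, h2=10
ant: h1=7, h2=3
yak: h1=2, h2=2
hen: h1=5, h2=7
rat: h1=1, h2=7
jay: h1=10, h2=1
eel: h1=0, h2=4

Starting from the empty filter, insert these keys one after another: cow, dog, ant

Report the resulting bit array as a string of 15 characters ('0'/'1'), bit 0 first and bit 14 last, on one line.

Start: bits=000000000000000
After insert 'cow': sets bits 8 -> bits=000000001000000
After insert 'dog': sets bits 9 10 -> bits=000000001110000
After insert 'ant': sets bits 3 7 -> bits=000100011110000

Answer: 000100011110000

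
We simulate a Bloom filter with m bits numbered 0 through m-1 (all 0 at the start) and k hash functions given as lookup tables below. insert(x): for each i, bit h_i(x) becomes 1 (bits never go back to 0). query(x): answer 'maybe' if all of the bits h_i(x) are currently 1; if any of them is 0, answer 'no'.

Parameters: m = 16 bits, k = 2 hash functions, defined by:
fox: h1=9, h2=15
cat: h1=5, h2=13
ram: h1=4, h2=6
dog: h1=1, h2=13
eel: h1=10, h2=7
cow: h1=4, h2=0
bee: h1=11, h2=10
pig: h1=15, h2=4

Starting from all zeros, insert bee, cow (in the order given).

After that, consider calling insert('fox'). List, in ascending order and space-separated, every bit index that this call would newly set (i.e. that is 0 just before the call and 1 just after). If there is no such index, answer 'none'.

Start: bits=0000000000000000
After insert 'bee': sets bits 10 11 -> bits=0000000000110000
After insert 'cow': sets bits 0 4 -> bits=1000100000110000
insert 'fox' would touch bits 9 15; currently bit9=0, bit15=0
Bits that are 0 among those (would change 0->1): 9 15

Answer: 9 15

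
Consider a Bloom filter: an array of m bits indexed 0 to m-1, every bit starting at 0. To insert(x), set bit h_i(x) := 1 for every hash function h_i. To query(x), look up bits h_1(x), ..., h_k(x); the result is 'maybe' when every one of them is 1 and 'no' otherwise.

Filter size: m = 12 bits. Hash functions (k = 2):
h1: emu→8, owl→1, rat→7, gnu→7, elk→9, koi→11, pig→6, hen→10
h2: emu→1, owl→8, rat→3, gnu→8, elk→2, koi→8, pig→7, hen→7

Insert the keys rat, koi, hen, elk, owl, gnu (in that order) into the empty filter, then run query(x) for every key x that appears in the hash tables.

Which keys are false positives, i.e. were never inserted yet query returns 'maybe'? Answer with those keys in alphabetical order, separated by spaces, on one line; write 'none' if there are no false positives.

Start: bits=000000000000
After insert 'rat': sets bits 3 7 -> bits=000100010000
After insert 'koi': sets bits 8 11 -> bits=000100011001
After insert 'hen': sets bits 7 10 -> bits=000100011011
After insert 'elk': sets bits 2 9 -> bits=001100011111
After insert 'owl': sets bits 1 8 -> bits=011100011111
After insert 'gnu': sets bits 7 8 -> bits=011100011111
Not inserted: emu pig — query each against bits=011100011111:
query emu: checks bit1=1, bit8=1 (all 1) -> maybe => FALSE POSITIVE
query pig: checks bit6=0, bit7=1 (has a 0) -> no => not a false positive
False positives (alphabetical): emu

Answer: emu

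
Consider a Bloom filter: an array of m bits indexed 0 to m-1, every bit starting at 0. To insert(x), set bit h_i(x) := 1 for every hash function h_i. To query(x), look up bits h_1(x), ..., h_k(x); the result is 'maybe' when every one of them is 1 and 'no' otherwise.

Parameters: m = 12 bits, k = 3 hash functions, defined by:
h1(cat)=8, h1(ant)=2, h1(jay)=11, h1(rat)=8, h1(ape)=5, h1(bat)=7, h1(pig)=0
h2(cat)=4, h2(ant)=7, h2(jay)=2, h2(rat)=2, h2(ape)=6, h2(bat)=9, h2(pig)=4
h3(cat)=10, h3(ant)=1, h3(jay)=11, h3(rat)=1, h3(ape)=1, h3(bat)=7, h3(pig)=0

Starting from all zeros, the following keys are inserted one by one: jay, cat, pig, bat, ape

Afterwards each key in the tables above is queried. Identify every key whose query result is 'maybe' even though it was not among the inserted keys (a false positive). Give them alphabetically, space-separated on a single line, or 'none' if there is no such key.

Start: bits=000000000000
After insert 'jay': sets bits 2 11 -> bits=001000000001
After insert 'cat': sets bits 4 8 10 -> bits=001010001011
After insert 'pig': sets bits 0 4 -> bits=101010001011
After insert 'bat': sets bits 7 9 -> bits=101010011111
After insert 'ape': sets bits 1 5 6 -> bits=111011111111
Not inserted: ant rat — query each against bits=111011111111:
query ant: checks bit1=1, bit2=1, bit7=1 (all 1) -> maybe => FALSE POSITIVE
query rat: checks bit1=1, bit2=1, bit8=1 (all 1) -> maybe => FALSE POSITIVE
False positives (alphabetical): ant rat

Answer: ant rat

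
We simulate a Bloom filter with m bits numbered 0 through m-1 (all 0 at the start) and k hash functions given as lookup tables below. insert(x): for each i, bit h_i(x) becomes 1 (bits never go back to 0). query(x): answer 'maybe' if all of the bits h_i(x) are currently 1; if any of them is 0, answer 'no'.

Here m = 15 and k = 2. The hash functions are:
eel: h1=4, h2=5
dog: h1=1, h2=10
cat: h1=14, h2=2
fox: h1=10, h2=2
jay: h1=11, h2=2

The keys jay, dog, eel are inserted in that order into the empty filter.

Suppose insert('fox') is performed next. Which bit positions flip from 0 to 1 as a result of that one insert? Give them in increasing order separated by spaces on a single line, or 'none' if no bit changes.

Start: bits=000000000000000
After insert 'jay': sets bits 2 11 -> bits=001000000001000
After insert 'dog': sets bits 1 10 -> bits=011000000011000
After insert 'eel': sets bits 4 5 -> bits=011011000011000
insert 'fox' would touch bits 2 10; currently bit2=1, bit10=1
Bits that are 0 among those (would change 0->1): none

Answer: none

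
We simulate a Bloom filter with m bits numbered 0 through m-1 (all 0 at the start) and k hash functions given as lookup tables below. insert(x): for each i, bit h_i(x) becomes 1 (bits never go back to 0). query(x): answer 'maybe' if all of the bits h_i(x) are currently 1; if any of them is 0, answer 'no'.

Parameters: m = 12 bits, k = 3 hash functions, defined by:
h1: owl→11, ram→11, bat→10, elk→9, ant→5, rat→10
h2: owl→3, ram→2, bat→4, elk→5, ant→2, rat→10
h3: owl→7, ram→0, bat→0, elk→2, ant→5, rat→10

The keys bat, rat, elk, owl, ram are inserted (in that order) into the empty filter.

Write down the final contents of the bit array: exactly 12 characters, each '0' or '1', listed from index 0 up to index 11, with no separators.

Answer: 101111010111

Derivation:
Start: bits=000000000000
After insert 'bat': sets bits 0 4 10 -> bits=100010000010
After insert 'rat': sets bits 10 -> bits=100010000010
After insert 'elk': sets bits 2 5 9 -> bits=101011000110
After insert 'owl': sets bits 3 7 11 -> bits=101111010111
After insert 'ram': sets bits 0 2 11 -> bits=101111010111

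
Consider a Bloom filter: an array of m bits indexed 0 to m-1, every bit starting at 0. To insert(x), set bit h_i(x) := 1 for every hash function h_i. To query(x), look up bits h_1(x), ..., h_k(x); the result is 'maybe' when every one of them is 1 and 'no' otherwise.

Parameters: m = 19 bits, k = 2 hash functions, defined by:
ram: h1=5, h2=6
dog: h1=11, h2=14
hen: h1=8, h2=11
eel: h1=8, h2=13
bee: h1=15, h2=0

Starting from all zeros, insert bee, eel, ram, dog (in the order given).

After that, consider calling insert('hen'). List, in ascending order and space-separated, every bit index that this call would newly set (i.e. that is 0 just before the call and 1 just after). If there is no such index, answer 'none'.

Start: bits=0000000000000000000
After insert 'bee': sets bits 0 15 -> bits=1000000000000001000
After insert 'eel': sets bits 8 13 -> bits=1000000010000101000
After insert 'ram': sets bits 5 6 -> bits=1000011010000101000
After insert 'dog': sets bits 11 14 -> bits=1000011010010111000
insert 'hen' would touch bits 8 11; currently bit8=1, bit11=1
Bits that are 0 among those (would change 0->1): none

Answer: none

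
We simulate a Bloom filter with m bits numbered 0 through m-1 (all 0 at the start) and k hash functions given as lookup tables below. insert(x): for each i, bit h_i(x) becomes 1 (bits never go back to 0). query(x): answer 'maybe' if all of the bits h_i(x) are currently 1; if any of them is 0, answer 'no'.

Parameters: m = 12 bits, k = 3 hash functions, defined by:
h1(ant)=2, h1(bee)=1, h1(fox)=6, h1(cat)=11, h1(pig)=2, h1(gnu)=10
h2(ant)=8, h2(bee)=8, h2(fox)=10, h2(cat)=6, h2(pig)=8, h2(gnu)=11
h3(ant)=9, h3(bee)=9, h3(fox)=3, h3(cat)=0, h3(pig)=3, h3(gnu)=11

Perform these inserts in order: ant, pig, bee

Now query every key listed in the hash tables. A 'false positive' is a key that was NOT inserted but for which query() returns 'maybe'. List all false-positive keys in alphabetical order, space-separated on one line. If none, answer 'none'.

Start: bits=000000000000
After insert 'ant': sets bits 2 8 9 -> bits=001000001100
After insert 'pig': sets bits 2 3 8 -> bits=001100001100
After insert 'bee': sets bits 1 8 9 -> bits=011100001100
Not inserted: cat fox gnu — query each against bits=011100001100:
query cat: checks bit0=0, bit6=0, bit11=0 (has a 0) -> no => not a false positive
query fox: checks bit3=1, bit6=0, bit10=0 (has a 0) -> no => not a false positive
query gnu: checks bit10=0, bit11=0 (has a 0) -> no => not a false positive
False positives (alphabetical): none

Answer: none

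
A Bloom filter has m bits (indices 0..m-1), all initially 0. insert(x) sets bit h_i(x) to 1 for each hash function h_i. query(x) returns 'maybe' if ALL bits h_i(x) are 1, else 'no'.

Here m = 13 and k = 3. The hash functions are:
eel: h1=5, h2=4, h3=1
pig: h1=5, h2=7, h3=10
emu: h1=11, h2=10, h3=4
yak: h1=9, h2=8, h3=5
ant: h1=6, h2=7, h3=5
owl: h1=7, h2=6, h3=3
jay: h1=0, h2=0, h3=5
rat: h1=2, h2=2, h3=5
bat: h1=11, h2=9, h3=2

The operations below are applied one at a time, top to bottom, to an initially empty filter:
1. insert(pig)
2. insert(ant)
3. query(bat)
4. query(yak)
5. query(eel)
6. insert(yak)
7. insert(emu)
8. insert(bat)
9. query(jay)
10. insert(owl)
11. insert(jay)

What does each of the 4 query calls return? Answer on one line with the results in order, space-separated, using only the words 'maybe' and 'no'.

Start: bits=0000000000000
Op 1: insert pig -> sets bits 5 7 10 -> bits=0000010100100
Op 2: insert ant -> sets bits 5 6 7 -> bits=0000011100100
Op 3: query bat -> checks bit2=0, bit9=0, bit11=0 (has a 0) -> no
Op 4: query yak -> checks bit5=1, bit8=0, bit9=0 (has a 0) -> no
Op 5: query eel -> checks bit1=0, bit4=0, bit5=1 (has a 0) -> no
Op 6: insert yak -> sets bits 5 8 9 -> bits=0000011111100
Op 7: insert emu -> sets bits 4 10 11 -> bits=0000111111110
Op 8: insert bat -> sets bits 2 9 11 -> bits=0010111111110
Op 9: query jay -> checks bit0=0, bit5=1 (has a 0) -> no
Op 10: insert owl -> sets bits 3 6 7 -> bits=0011111111110
Op 11: insert jay -> sets bits 0 5 -> bits=1011111111110
Query results in order: no no no no

Answer: no no no no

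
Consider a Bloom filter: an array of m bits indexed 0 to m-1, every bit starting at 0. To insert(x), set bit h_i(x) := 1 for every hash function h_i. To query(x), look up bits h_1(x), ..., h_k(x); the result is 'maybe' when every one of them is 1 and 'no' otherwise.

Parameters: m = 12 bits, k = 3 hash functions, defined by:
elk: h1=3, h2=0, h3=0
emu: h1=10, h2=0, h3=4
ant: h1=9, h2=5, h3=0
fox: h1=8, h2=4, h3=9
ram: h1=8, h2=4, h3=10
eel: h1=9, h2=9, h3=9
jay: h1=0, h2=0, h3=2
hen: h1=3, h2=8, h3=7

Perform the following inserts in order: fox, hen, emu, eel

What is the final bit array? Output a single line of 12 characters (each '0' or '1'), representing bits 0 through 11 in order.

Answer: 100110011110

Derivation:
Start: bits=000000000000
After insert 'fox': sets bits 4 8 9 -> bits=000010001100
After insert 'hen': sets bits 3 7 8 -> bits=000110011100
After insert 'emu': sets bits 0 4 10 -> bits=100110011110
After insert 'eel': sets bits 9 -> bits=100110011110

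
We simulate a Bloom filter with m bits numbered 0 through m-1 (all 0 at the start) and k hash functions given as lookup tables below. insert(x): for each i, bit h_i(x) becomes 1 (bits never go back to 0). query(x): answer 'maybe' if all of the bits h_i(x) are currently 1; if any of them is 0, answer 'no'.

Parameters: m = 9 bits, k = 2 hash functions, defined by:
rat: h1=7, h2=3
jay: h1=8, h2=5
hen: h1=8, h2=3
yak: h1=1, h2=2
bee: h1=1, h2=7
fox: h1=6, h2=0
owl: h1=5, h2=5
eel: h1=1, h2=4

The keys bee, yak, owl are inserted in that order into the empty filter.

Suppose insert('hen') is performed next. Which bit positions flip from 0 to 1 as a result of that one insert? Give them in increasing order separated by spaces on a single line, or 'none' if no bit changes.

Answer: 3 8

Derivation:
Start: bits=000000000
After insert 'bee': sets bits 1 7 -> bits=010000010
After insert 'yak': sets bits 1 2 -> bits=011000010
After insert 'owl': sets bits 5 -> bits=011001010
insert 'hen' would touch bits 3 8; currently bit3=0, bit8=0
Bits that are 0 among those (would change 0->1): 3 8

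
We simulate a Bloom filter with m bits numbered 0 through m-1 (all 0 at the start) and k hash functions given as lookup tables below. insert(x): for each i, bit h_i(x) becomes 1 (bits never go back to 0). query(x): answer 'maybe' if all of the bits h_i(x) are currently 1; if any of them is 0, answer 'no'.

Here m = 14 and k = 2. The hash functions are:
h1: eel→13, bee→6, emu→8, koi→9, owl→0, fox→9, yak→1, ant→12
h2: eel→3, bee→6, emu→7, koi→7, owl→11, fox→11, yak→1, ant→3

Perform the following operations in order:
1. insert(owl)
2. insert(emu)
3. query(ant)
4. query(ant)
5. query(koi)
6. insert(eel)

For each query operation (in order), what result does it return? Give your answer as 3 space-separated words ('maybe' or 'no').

Start: bits=00000000000000
Op 1: insert owl -> sets bits 0 11 -> bits=10000000000100
Op 2: insert emu -> sets bits 7 8 -> bits=10000001100100
Op 3: query ant -> checks bit3=0, bit12=0 (has a 0) -> no
Op 4: query ant -> checks bit3=0, bit12=0 (has a 0) -> no
Op 5: query koi -> checks bit7=1, bit9=0 (has a 0) -> no
Op 6: insert eel -> sets bits 3 13 -> bits=10010001100101
Query results in order: no no no

Answer: no no no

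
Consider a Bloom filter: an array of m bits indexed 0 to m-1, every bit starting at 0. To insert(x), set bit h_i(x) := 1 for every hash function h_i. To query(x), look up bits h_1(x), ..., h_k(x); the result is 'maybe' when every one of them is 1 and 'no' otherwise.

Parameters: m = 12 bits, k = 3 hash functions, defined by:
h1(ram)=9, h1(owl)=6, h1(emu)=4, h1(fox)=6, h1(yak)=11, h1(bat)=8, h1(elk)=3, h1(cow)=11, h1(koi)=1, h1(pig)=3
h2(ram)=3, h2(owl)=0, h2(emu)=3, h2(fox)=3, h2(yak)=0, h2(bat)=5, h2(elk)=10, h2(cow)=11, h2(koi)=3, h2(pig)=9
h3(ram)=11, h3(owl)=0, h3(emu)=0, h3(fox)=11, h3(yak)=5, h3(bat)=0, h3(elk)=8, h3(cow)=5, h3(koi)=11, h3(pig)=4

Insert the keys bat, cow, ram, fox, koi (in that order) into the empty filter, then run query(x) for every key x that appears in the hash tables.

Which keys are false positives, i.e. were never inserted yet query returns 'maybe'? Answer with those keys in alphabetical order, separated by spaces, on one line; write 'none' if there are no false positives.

Start: bits=000000000000
After insert 'bat': sets bits 0 5 8 -> bits=100001001000
After insert 'cow': sets bits 5 11 -> bits=100001001001
After insert 'ram': sets bits 3 9 11 -> bits=100101001101
After insert 'fox': sets bits 3 6 11 -> bits=100101101101
After insert 'koi': sets bits 1 3 11 -> bits=110101101101
Not inserted: elk emu owl pig yak — query each against bits=110101101101:
query elk: checks bit3=1, bit8=1, bit10=0 (has a 0) -> no => not a false positive
query emu: checks bit0=1, bit3=1, bit4=0 (has a 0) -> no => not a false positive
query owl: checks bit0=1, bit6=1 (all 1) -> maybe => FALSE POSITIVE
query pig: checks bit3=1, bit4=0, bit9=1 (has a 0) -> no => not a false positive
query yak: checks bit0=1, bit5=1, bit11=1 (all 1) -> maybe => FALSE POSITIVE
False positives (alphabetical): owl yak

Answer: owl yak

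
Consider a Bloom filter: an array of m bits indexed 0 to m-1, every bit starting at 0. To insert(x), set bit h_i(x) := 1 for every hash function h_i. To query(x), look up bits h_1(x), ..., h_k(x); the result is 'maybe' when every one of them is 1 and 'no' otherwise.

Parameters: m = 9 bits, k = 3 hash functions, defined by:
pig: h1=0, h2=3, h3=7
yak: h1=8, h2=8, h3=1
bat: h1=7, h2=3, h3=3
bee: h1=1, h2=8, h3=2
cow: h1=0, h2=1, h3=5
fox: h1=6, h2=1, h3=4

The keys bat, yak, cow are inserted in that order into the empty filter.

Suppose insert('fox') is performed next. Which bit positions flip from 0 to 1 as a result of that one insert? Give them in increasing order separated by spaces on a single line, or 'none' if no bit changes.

Answer: 4 6

Derivation:
Start: bits=000000000
After insert 'bat': sets bits 3 7 -> bits=000100010
After insert 'yak': sets bits 1 8 -> bits=010100011
After insert 'cow': sets bits 0 1 5 -> bits=110101011
insert 'fox' would touch bits 1 4 6; currently bit1=1, bit4=0, bit6=0
Bits that are 0 among those (would change 0->1): 4 6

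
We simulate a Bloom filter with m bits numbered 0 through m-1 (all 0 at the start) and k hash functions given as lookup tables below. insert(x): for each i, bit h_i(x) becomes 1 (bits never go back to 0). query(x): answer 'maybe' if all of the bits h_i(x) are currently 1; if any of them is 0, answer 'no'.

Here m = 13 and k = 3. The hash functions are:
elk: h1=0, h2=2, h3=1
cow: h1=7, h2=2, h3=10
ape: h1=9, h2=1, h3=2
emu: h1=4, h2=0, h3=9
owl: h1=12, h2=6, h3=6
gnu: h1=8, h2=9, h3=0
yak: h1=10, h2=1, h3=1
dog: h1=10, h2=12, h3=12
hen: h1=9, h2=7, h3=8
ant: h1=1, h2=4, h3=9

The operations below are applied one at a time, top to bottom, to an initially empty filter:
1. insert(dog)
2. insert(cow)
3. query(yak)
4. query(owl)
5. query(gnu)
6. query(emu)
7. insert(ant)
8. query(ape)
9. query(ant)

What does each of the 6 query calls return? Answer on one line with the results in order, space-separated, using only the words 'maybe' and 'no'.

Start: bits=0000000000000
Op 1: insert dog -> sets bits 10 12 -> bits=0000000000101
Op 2: insert cow -> sets bits 2 7 10 -> bits=0010000100101
Op 3: query yak -> checks bit1=0, bit10=1 (has a 0) -> no
Op 4: query owl -> checks bit6=0, bit12=1 (has a 0) -> no
Op 5: query gnu -> checks bit0=0, bit8=0, bit9=0 (has a 0) -> no
Op 6: query emu -> checks bit0=0, bit4=0, bit9=0 (has a 0) -> no
Op 7: insert ant -> sets bits 1 4 9 -> bits=0110100101101
Op 8: query ape -> checks bit1=1, bit2=1, bit9=1 (all 1) -> maybe
Op 9: query ant -> checks bit1=1, bit4=1, bit9=1 (all 1) -> maybe
Query results in order: no no no no maybe maybe

Answer: no no no no maybe maybe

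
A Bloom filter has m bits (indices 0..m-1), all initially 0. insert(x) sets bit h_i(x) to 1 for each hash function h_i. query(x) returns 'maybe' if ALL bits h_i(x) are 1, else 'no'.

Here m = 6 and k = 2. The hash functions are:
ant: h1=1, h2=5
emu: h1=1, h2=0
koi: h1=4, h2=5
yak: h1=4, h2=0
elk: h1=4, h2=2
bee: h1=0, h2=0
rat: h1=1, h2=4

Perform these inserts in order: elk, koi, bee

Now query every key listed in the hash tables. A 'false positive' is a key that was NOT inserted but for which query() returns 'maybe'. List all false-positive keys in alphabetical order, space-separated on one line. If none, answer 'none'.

Start: bits=000000
After insert 'elk': sets bits 2 4 -> bits=001010
After insert 'koi': sets bits 4 5 -> bits=001011
After insert 'bee': sets bits 0 -> bits=101011
Not inserted: ant emu rat yak — query each against bits=101011:
query ant: checks bit1=0, bit5=1 (has a 0) -> no => not a false positive
query emu: checks bit0=1, bit1=0 (has a 0) -> no => not a false positive
query rat: checks bit1=0, bit4=1 (has a 0) -> no => not a false positive
query yak: checks bit0=1, bit4=1 (all 1) -> maybe => FALSE POSITIVE
False positives (alphabetical): yak

Answer: yak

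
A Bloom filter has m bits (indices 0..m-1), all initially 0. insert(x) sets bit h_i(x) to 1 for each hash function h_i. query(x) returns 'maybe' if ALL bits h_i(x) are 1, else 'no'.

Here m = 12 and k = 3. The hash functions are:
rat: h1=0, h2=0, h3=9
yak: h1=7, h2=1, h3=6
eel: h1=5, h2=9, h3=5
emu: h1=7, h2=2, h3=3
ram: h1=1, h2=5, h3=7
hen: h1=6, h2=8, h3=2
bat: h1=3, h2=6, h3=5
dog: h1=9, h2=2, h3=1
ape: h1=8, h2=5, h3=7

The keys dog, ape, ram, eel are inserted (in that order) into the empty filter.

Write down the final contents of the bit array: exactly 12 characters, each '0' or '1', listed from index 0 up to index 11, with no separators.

Answer: 011001011100

Derivation:
Start: bits=000000000000
After insert 'dog': sets bits 1 2 9 -> bits=011000000100
After insert 'ape': sets bits 5 7 8 -> bits=011001011100
After insert 'ram': sets bits 1 5 7 -> bits=011001011100
After insert 'eel': sets bits 5 9 -> bits=011001011100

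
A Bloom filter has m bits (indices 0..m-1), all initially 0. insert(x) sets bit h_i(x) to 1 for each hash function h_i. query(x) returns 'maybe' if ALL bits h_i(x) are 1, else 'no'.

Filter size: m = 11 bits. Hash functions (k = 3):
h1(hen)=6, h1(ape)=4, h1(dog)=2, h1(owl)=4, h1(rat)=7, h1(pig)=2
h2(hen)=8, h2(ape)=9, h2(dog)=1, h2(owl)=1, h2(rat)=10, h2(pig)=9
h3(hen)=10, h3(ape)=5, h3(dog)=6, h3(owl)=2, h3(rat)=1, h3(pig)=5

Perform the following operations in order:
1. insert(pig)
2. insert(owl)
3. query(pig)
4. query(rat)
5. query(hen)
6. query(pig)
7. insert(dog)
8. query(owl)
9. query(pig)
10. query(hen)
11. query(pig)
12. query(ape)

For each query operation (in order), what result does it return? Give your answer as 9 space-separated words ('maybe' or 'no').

Start: bits=00000000000
Op 1: insert pig -> sets bits 2 5 9 -> bits=00100100010
Op 2: insert owl -> sets bits 1 2 4 -> bits=01101100010
Op 3: query pig -> checks bit2=1, bit5=1, bit9=1 (all 1) -> maybe
Op 4: query rat -> checks bit1=1, bit7=0, bit10=0 (has a 0) -> no
Op 5: query hen -> checks bit6=0, bit8=0, bit10=0 (has a 0) -> no
Op 6: query pig -> checks bit2=1, bit5=1, bit9=1 (all 1) -> maybe
Op 7: insert dog -> sets bits 1 2 6 -> bits=01101110010
Op 8: query owl -> checks bit1=1, bit2=1, bit4=1 (all 1) -> maybe
Op 9: query pig -> checks bit2=1, bit5=1, bit9=1 (all 1) -> maybe
Op 10: query hen -> checks bit6=1, bit8=0, bit10=0 (has a 0) -> no
Op 11: query pig -> checks bit2=1, bit5=1, bit9=1 (all 1) -> maybe
Op 12: query ape -> checks bit4=1, bit5=1, bit9=1 (all 1) -> maybe
Query results in order: maybe no no maybe maybe maybe no maybe maybe

Answer: maybe no no maybe maybe maybe no maybe maybe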